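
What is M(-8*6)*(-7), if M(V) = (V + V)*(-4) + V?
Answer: -2352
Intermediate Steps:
M(V) = -7*V (M(V) = (2*V)*(-4) + V = -8*V + V = -7*V)
M(-8*6)*(-7) = -(-56)*6*(-7) = -7*(-48)*(-7) = 336*(-7) = -2352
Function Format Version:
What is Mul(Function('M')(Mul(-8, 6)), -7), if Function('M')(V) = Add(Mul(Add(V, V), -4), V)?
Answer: -2352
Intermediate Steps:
Function('M')(V) = Mul(-7, V) (Function('M')(V) = Add(Mul(Mul(2, V), -4), V) = Add(Mul(-8, V), V) = Mul(-7, V))
Mul(Function('M')(Mul(-8, 6)), -7) = Mul(Mul(-7, Mul(-8, 6)), -7) = Mul(Mul(-7, -48), -7) = Mul(336, -7) = -2352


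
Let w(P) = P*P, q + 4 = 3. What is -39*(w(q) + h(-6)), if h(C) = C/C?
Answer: -78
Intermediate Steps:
q = -1 (q = -4 + 3 = -1)
w(P) = P²
h(C) = 1
-39*(w(q) + h(-6)) = -39*((-1)² + 1) = -39*(1 + 1) = -39*2 = -78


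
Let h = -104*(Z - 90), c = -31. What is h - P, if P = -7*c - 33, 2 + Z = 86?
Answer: 440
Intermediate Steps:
Z = 84 (Z = -2 + 86 = 84)
P = 184 (P = -7*(-31) - 33 = 217 - 33 = 184)
h = 624 (h = -104*(84 - 90) = -104*(-6) = 624)
h - P = 624 - 1*184 = 624 - 184 = 440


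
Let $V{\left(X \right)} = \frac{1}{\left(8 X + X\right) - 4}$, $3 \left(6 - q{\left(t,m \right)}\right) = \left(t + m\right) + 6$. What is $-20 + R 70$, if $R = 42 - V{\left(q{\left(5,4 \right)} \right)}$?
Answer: $2906$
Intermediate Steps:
$q{\left(t,m \right)} = 4 - \frac{m}{3} - \frac{t}{3}$ ($q{\left(t,m \right)} = 6 - \frac{\left(t + m\right) + 6}{3} = 6 - \frac{\left(m + t\right) + 6}{3} = 6 - \frac{6 + m + t}{3} = 6 - \left(2 + \frac{m}{3} + \frac{t}{3}\right) = 4 - \frac{m}{3} - \frac{t}{3}$)
$V{\left(X \right)} = \frac{1}{-4 + 9 X}$ ($V{\left(X \right)} = \frac{1}{9 X - 4} = \frac{1}{-4 + 9 X}$)
$R = \frac{209}{5}$ ($R = 42 - \frac{1}{-4 + 9 \left(4 - \frac{4}{3} - \frac{5}{3}\right)} = 42 - \frac{1}{-4 + 9 \cdot 1} = 42 - \frac{1}{-4 + 9} = 42 - \frac{1}{5} = \frac{209}{5} \approx 41.8$)
$-20 + R 70 = -20 + \frac{209}{5} \cdot 70 = -20 + 2926 = 2906$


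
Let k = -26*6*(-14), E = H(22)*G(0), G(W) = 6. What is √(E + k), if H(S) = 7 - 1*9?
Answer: 2*√543 ≈ 46.605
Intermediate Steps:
H(S) = -2 (H(S) = 7 - 9 = -2)
E = -12 (E = -2*6 = -12)
k = 2184 (k = -156*(-14) = 2184)
√(E + k) = √(-12 + 2184) = √2172 = 2*√543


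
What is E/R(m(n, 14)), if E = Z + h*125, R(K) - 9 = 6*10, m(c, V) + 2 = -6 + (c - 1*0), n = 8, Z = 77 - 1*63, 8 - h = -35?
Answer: 5389/69 ≈ 78.101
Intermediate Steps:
h = 43 (h = 8 - 1*(-35) = 8 + 35 = 43)
Z = 14 (Z = 77 - 63 = 14)
m(c, V) = -8 + c (m(c, V) = -2 + (-6 + (c - 1*0)) = -2 + (-6 + (c + 0)) = -2 + (-6 + c) = -8 + c)
R(K) = 69 (R(K) = 9 + 6*10 = 9 + 60 = 69)
E = 5389 (E = 14 + 43*125 = 14 + 5375 = 5389)
E/R(m(n, 14)) = 5389/69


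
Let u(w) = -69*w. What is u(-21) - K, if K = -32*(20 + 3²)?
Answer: 2377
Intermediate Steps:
K = -928 (K = -32*(20 + 9) = -32*29 = -928)
u(-21) - K = -69*(-21) - 1*(-928) = 1449 + 928 = 2377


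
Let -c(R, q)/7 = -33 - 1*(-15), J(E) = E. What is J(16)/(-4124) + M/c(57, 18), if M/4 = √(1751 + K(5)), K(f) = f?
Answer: -4/1031 + 4*√439/63 ≈ 1.3264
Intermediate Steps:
c(R, q) = 126 (c(R, q) = -7*(-33 - 1*(-15)) = -7*(-33 + 15) = -7*(-18) = 126)
M = 8*√439 (M = 4*√(1751 + 5) = 4*√1756 = 4*(2*√439) = 8*√439 ≈ 167.62)
J(16)/(-4124) + M/c(57, 18) = 16/(-4124) + (8*√439)/126 = 16*(-1/4124) + (8*√439)*(1/126) = -4/1031 + 4*√439/63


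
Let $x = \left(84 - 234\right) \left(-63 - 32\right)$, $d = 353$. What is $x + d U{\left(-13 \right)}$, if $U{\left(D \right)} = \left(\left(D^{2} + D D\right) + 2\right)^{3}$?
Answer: $13874326250$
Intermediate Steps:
$x = 14250$ ($x = \left(-150\right) \left(-95\right) = 14250$)
$U{\left(D \right)} = \left(2 + 2 D^{2}\right)^{3}$ ($U{\left(D \right)} = \left(\left(D^{2} + D^{2}\right) + 2\right)^{3} = \left(2 D^{2} + 2\right)^{3} = \left(2 + 2 D^{2}\right)^{3}$)
$x + d U{\left(-13 \right)} = 14250 + 353 \cdot 8 \left(1 + \left(-13\right)^{2}\right)^{3} = 14250 + 353 \cdot 8 \left(1 + 169\right)^{3} = 14250 + 353 \cdot 8 \cdot 170^{3} = 14250 + 353 \cdot 8 \cdot 4913000 = 14250 + 353 \cdot 39304000 = 14250 + 13874312000 = 13874326250$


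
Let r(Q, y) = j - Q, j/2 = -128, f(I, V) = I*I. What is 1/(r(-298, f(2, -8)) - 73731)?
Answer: -1/73689 ≈ -1.3571e-5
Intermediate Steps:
f(I, V) = I**2
j = -256 (j = 2*(-128) = -256)
r(Q, y) = -256 - Q
1/(r(-298, f(2, -8)) - 73731) = 1/((-256 - 1*(-298)) - 73731) = 1/((-256 + 298) - 73731) = 1/(42 - 73731) = 1/(-73689) = -1/73689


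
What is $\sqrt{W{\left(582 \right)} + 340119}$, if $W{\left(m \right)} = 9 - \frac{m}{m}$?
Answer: $\sqrt{340127} \approx 583.2$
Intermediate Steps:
$W{\left(m \right)} = 8$ ($W{\left(m \right)} = 9 - 1 = 8$)
$\sqrt{W{\left(582 \right)} + 340119} = \sqrt{8 + 340119} = \sqrt{340127}$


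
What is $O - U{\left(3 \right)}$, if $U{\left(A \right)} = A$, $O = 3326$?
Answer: $3323$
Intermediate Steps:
$O - U{\left(3 \right)} = 3326 - 3 = 3323$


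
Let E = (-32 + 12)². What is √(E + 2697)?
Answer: √3097 ≈ 55.651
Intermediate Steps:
E = 400 (E = (-20)² = 400)
√(E + 2697) = √(400 + 2697) = √3097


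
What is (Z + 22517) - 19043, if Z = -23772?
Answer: -20298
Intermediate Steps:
(Z + 22517) - 19043 = (-23772 + 22517) - 19043 = -1255 - 19043 = -20298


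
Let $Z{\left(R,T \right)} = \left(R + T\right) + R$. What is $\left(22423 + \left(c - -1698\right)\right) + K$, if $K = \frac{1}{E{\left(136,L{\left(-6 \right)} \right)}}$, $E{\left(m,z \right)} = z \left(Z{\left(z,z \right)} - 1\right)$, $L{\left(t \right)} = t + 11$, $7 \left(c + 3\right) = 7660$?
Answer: $\frac{252123}{10} \approx 25212.0$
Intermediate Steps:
$c = \frac{7639}{7}$ ($c = -3 + \frac{1}{7} \cdot 7660 = -3 + \frac{7660}{7} = \frac{7639}{7} \approx 1091.3$)
$L{\left(t \right)} = 11 + t$
$Z{\left(R,T \right)} = T + 2 R$
$E{\left(m,z \right)} = z \left(-1 + 3 z\right)$ ($E{\left(m,z \right)} = z \left(\left(z + 2 z\right) - 1\right) = z \left(3 z - 1\right) = z \left(-1 + 3 z\right)$)
$K = \frac{1}{70}$ ($K = \frac{1}{\left(11 - 6\right) \left(-1 + 3 \left(11 - 6\right)\right)} = \frac{1}{5 \left(-1 + 3 \cdot 5\right)} = \frac{1}{5 \left(-1 + 15\right)} = \frac{1}{5 \cdot 14} = \frac{1}{70} \approx 0.014286$)
$\left(22423 + \left(c - -1698\right)\right) + K = \left(22423 + \left(\frac{7639}{7} - -1698\right)\right) + \frac{1}{70} = \left(22423 + \left(\frac{7639}{7} + 1698\right)\right) + \frac{1}{70} = \left(22423 + \frac{19525}{7}\right) + \frac{1}{70} = \frac{176486}{7} + \frac{1}{70} = \frac{252123}{10}$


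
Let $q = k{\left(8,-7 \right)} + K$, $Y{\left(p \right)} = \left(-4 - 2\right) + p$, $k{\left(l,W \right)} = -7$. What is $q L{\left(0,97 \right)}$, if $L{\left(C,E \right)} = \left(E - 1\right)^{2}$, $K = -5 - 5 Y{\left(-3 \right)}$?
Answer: $304128$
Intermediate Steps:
$Y{\left(p \right)} = -6 + p$
$K = 40$ ($K = -5 - 5 \left(-6 - 3\right) = -5 - -45 = -5 + 45 = 40$)
$L{\left(C,E \right)} = \left(-1 + E\right)^{2}$
$q = 33$ ($q = -7 + 40 = 33$)
$q L{\left(0,97 \right)} = 33 \left(-1 + 97\right)^{2} = 33 \cdot 96^{2} = 33 \cdot 9216 = 304128$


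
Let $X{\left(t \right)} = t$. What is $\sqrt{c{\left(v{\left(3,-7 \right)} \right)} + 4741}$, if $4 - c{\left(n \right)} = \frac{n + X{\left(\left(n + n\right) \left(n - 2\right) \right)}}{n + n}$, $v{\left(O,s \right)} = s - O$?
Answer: $\frac{3 \sqrt{2114}}{2} \approx 68.967$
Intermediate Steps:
$c{\left(n \right)} = 4 - \frac{n + 2 n \left(-2 + n\right)}{2 n}$ ($c{\left(n \right)} = 4 - \frac{n + \left(n + n\right) \left(n - 2\right)}{n + n} = 4 - \frac{n + 2 n \left(-2 + n\right)}{2 n}$)
$\sqrt{c{\left(v{\left(3,-7 \right)} \right)} + 4741} = \sqrt{\left(\frac{11}{2} - \left(-7 - 3\right)\right) + 4741} = \sqrt{\left(\frac{11}{2} - -10\right) + 4741} = \sqrt{\left(\frac{11}{2} + 10\right) + 4741} = \sqrt{\frac{31}{2} + 4741} = \sqrt{\frac{9513}{2}} = \frac{3 \sqrt{2114}}{2}$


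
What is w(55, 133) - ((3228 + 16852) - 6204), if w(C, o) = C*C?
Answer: -10851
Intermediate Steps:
w(C, o) = C**2
w(55, 133) - ((3228 + 16852) - 6204) = 55**2 - ((3228 + 16852) - 6204) = 3025 - (20080 - 6204) = 3025 - 1*13876 = 3025 - 13876 = -10851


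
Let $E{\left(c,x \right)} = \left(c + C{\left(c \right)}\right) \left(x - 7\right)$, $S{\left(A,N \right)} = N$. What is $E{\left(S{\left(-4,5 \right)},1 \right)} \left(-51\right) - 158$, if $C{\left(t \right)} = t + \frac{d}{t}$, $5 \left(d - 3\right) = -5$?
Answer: $\frac{15122}{5} \approx 3024.4$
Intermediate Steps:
$d = 2$ ($d = 3 + \frac{1}{5} \left(-5\right) = 3 - 1 = 2$)
$C{\left(t \right)} = t + \frac{2}{t}$
$E{\left(c,x \right)} = \left(-7 + x\right) \left(2 c + \frac{2}{c}\right)$ ($E{\left(c,x \right)} = \left(c + \left(c + \frac{2}{c}\right)\right) \left(x - 7\right) = \left(2 c + \frac{2}{c}\right) \left(-7 + x\right) = \left(-7 + x\right) \left(2 c + \frac{2}{c}\right)$)
$E{\left(S{\left(-4,5 \right)},1 \right)} \left(-51\right) - 158 = \left(\left(-14\right) 5 - \frac{14}{5} + 2 \cdot 5 \cdot 1 + 2 \cdot 1 \cdot \frac{1}{5}\right) \left(-51\right) - 158 = \left(-70 - \frac{14}{5} + 10 + 2 \cdot 1 \cdot \frac{1}{5}\right) \left(-51\right) - 158 = \left(-70 - \frac{14}{5} + 10 + \frac{2}{5}\right) \left(-51\right) - 158 = \left(- \frac{312}{5}\right) \left(-51\right) - 158 = \frac{15912}{5} - 158 = \frac{15122}{5}$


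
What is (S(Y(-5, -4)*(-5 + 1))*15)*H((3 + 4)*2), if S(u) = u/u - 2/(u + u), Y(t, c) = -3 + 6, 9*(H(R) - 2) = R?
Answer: 520/9 ≈ 57.778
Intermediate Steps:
H(R) = 2 + R/9
Y(t, c) = 3
S(u) = 1 - 1/u (S(u) = 1 - 2*1/(2*u) = 1 - 1/u)
(S(Y(-5, -4)*(-5 + 1))*15)*H((3 + 4)*2) = (((-1 + 3*(-5 + 1))/((3*(-5 + 1))))*15)*(2 + ((3 + 4)*2)/9) = (((-1 + 3*(-4))/((3*(-4))))*15)*(2 + (7*2)/9) = (((-1 - 12)/(-12))*15)*(2 + (1/9)*14) = (-1/12*(-13)*15)*(2 + 14/9) = ((13/12)*15)*(32/9) = (65/4)*(32/9) = 520/9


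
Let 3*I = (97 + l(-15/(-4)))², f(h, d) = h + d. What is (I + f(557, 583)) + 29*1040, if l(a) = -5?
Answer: 102364/3 ≈ 34121.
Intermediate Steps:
f(h, d) = d + h
I = 8464/3 (I = (97 - 5)²/3 = (⅓)*92² = (⅓)*8464 = 8464/3 ≈ 2821.3)
(I + f(557, 583)) + 29*1040 = (8464/3 + (583 + 557)) + 29*1040 = (8464/3 + 1140) + 30160 = 11884/3 + 30160 = 102364/3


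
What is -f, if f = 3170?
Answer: -3170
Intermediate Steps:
-f = -1*3170 = -3170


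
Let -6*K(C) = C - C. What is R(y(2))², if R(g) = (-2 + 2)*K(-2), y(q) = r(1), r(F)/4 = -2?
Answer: 0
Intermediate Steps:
r(F) = -8 (r(F) = 4*(-2) = -8)
y(q) = -8
K(C) = 0 (K(C) = -(C - C)/6 = -⅙*0 = 0)
R(g) = 0 (R(g) = (-2 + 2)*0 = 0*0 = 0)
R(y(2))² = 0² = 0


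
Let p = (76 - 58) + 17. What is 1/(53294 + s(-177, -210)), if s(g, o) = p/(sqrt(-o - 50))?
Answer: 1705408/90888013707 - 28*sqrt(10)/90888013707 ≈ 1.8763e-5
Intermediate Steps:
p = 35 (p = 18 + 17 = 35)
s(g, o) = 35/sqrt(-50 - o) (s(g, o) = 35/(sqrt(-o - 50)) = 35/(sqrt(-50 - o)) = 35/sqrt(-50 - o))
1/(53294 + s(-177, -210)) = 1/(53294 + 35/sqrt(-50 - 1*(-210))) = 1/(53294 + 35/sqrt(-50 + 210)) = 1/(53294 + 35/sqrt(160)) = 1/(53294 + 35*(sqrt(10)/40)) = 1/(53294 + 7*sqrt(10)/8)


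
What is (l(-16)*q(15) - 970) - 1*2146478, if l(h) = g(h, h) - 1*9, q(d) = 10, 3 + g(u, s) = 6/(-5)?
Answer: -2147580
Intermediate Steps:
g(u, s) = -21/5 (g(u, s) = -3 + 6/(-5) = -3 + 6*(-⅕) = -3 - 6/5 = -21/5)
l(h) = -66/5 (l(h) = -21/5 - 1*9 = -21/5 - 9 = -66/5)
(l(-16)*q(15) - 970) - 1*2146478 = (-66/5*10 - 970) - 1*2146478 = (-132 - 970) - 2146478 = -1102 - 2146478 = -2147580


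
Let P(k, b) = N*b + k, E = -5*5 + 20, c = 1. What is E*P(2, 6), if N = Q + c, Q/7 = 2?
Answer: -460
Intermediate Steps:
Q = 14 (Q = 7*2 = 14)
E = -5 (E = -25 + 20 = -5)
N = 15 (N = 14 + 1 = 15)
P(k, b) = k + 15*b (P(k, b) = 15*b + k = k + 15*b)
E*P(2, 6) = -5*(2 + 15*6) = -5*(2 + 90) = -5*92 = -460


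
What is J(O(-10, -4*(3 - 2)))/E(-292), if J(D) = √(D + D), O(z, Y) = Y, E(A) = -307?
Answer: -2*I*√2/307 ≈ -0.0092131*I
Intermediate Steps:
J(D) = √2*√D (J(D) = √(2*D) = √2*√D)
J(O(-10, -4*(3 - 2)))/E(-292) = (√2*√(-4*(3 - 2)))/(-307) = (√2*√(-4*1))*(-1/307) = (√2*√(-4))*(-1/307) = (√2*(2*I))*(-1/307) = (2*I*√2)*(-1/307) = -2*I*√2/307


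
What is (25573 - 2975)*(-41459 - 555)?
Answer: -949432372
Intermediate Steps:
(25573 - 2975)*(-41459 - 555) = 22598*(-42014) = -949432372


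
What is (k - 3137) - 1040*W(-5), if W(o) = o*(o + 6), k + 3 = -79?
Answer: 1981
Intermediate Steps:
k = -82 (k = -3 - 79 = -82)
W(o) = o*(6 + o)
(k - 3137) - 1040*W(-5) = (-82 - 3137) - (-5200)*(6 - 5) = -3219 - (-5200) = -3219 - 1040*(-5) = -3219 + 5200 = 1981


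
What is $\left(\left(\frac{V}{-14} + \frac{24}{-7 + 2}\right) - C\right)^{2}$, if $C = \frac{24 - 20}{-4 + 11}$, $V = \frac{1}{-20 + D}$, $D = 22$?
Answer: $\frac{573049}{19600} \approx 29.237$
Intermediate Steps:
$V = \frac{1}{2}$ ($V = \frac{1}{-20 + 22} = \frac{1}{2} \approx 0.5$)
$C = \frac{4}{7} \approx 0.57143$
$\left(\left(\frac{V}{-14} + \frac{24}{-7 + 2}\right) - C\right)^{2} = \left(\left(\frac{1}{2 \left(-14\right)} + \frac{24}{-7 + 2}\right) - \frac{4}{7}\right)^{2} = \left(\left(\frac{1}{2} \left(- \frac{1}{14}\right) + \frac{24}{-5}\right) - \frac{4}{7}\right)^{2} = \left(\left(- \frac{1}{28} + 24 \left(- \frac{1}{5}\right)\right) - \frac{4}{7}\right)^{2} = \left(\left(- \frac{1}{28} - \frac{24}{5}\right) - \frac{4}{7}\right)^{2} = \left(- \frac{677}{140} - \frac{4}{7}\right)^{2} = \left(- \frac{757}{140}\right)^{2} = \frac{573049}{19600}$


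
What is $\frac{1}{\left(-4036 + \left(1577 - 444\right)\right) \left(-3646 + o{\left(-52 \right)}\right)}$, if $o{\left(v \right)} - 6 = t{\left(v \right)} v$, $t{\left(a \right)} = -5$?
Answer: $\frac{1}{9812140} \approx 1.0191 \cdot 10^{-7}$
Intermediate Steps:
$o{\left(v \right)} = 6 - 5 v$
$\frac{1}{\left(-4036 + \left(1577 - 444\right)\right) \left(-3646 + o{\left(-52 \right)}\right)} = \frac{1}{\left(-4036 + \left(1577 - 444\right)\right) \left(-3646 + \left(6 - -260\right)\right)} = \frac{1}{\left(-4036 + \left(1577 - 444\right)\right) \left(-3646 + \left(6 + 260\right)\right)} = \frac{1}{\left(-4036 + 1133\right) \left(-3646 + 266\right)} = \frac{1}{\left(-2903\right) \left(-3380\right)} = \frac{1}{9812140}$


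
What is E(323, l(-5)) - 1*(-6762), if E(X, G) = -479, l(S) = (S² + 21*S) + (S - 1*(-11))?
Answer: 6283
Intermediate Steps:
l(S) = 11 + S² + 22*S (l(S) = (S² + 21*S) + (S + 11) = (S² + 21*S) + (11 + S) = 11 + S² + 22*S)
E(323, l(-5)) - 1*(-6762) = -479 - 1*(-6762) = -479 + 6762 = 6283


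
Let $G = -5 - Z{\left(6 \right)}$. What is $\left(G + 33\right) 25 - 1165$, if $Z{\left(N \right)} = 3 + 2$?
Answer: $-590$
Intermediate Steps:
$Z{\left(N \right)} = 5$
$G = -10$ ($G = -5 - 5 = -10$)
$\left(G + 33\right) 25 - 1165 = \left(-10 + 33\right) 25 - 1165 = 23 \cdot 25 - 1165 = 575 - 1165 = -590$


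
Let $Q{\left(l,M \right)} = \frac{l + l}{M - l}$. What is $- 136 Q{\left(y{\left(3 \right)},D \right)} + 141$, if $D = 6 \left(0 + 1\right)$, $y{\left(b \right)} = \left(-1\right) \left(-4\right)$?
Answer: $-403$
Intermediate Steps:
$y{\left(b \right)} = 4$
$D = 6$ ($D = 6 \cdot 1 = 6$)
$Q{\left(l,M \right)} = \frac{2 l}{M - l}$
$- 136 Q{\left(y{\left(3 \right)},D \right)} + 141 = - 136 \cdot 2 \cdot 4 \frac{1}{6 - 4} + 141 = - 136 \cdot 2 \cdot 4 \cdot \frac{1}{2} + 141 = \left(-136\right) 4 + 141 = -544 + 141 = -403$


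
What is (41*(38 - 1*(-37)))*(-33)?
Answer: -101475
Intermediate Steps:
(41*(38 - 1*(-37)))*(-33) = (41*(38 + 37))*(-33) = (41*75)*(-33) = 3075*(-33) = -101475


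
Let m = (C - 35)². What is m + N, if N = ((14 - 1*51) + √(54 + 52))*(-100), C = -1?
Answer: 4996 - 100*√106 ≈ 3966.4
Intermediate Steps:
m = 1296 (m = (-1 - 35)² = (-36)² = 1296)
N = 3700 - 100*√106 (N = ((14 - 51) + √106)*(-100) = (-37 + √106)*(-100) = 3700 - 100*√106 ≈ 2670.4)
m + N = 1296 + (3700 - 100*√106) = 4996 - 100*√106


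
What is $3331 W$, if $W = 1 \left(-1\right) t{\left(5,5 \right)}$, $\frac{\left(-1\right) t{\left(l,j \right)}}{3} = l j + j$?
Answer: $299790$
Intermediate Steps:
$t{\left(l,j \right)} = - 3 j - 3 j l$ ($t{\left(l,j \right)} = - 3 \left(l j + j\right) = - 3 \left(j l + j\right) = - 3 \left(j + j l\right) = - 3 j - 3 j l$)
$W = 90$ ($W = 1 \left(-1\right) \left(\left(-3\right) 5 \left(1 + 5\right)\right) = - \left(-3\right) 5 \cdot 6 = \left(-1\right) \left(-90\right) = 90$)
$3331 W = 3331 \cdot 90 = 299790$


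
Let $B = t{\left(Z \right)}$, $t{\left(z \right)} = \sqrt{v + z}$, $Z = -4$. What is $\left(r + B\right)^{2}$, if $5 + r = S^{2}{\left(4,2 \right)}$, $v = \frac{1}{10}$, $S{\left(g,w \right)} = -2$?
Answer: $\frac{\left(-10 + i \sqrt{390}\right)^{2}}{100} \approx -2.9 - 3.9497 i$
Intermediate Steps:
$v = \frac{1}{10} \approx 0.1$
$r = -1$ ($r = -5 + \left(-2\right)^{2} = -5 + 4 = -1$)
$t{\left(z \right)} = \sqrt{\frac{1}{10} + z}$
$B = \frac{i \sqrt{390}}{10}$ ($B = \frac{\sqrt{10 + 100 \left(-4\right)}}{10} = \frac{\sqrt{10 - 400}}{10} = \frac{\sqrt{-390}}{10} = \frac{i \sqrt{390}}{10} \approx 1.9748 i$)
$\left(r + B\right)^{2} = \left(-1 + \frac{i \sqrt{390}}{10}\right)^{2}$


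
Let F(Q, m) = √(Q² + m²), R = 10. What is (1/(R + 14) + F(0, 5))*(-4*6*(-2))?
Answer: 242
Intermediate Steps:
(1/(R + 14) + F(0, 5))*(-4*6*(-2)) = (1/(10 + 14) + √(0² + 5²))*(-4*6*(-2)) = (1/24 + √(0 + 25))*(-24*(-2)) = (1/24 + √25)*48 = (1/24 + 5)*48 = (121/24)*48 = 242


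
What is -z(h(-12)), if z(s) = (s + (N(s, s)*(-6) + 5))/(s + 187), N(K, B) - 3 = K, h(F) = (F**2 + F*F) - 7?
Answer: 709/234 ≈ 3.0299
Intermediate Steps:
h(F) = -7 + 2*F**2 (h(F) = (F**2 + F**2) - 7 = 2*F**2 - 7 = -7 + 2*F**2)
N(K, B) = 3 + K
z(s) = (-13 - 5*s)/(187 + s) (z(s) = (s + ((3 + s)*(-6) + 5))/(s + 187) = (s + ((-18 - 6*s) + 5))/(187 + s) = (s + (-13 - 6*s))/(187 + s) = (-13 - 5*s)/(187 + s))
-z(h(-12)) = -(-13 - 5*(-7 + 2*(-12)**2))/(187 + (-7 + 2*(-12)**2)) = -(-13 - 5*(-7 + 2*144))/(187 + (-7 + 2*144)) = -(-13 - 5*(-7 + 288))/(187 + (-7 + 288)) = -(-13 - 5*281)/(187 + 281) = -(-13 - 1405)/468 = -(-1418)/468 = -1*(-709/234) = 709/234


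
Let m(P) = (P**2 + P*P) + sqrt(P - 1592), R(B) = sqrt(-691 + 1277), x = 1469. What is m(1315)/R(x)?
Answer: sqrt(586)*(3458450 + I*sqrt(277))/586 ≈ 1.4287e+5 + 0.68753*I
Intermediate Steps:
R(B) = sqrt(586)
m(P) = sqrt(-1592 + P) + 2*P**2 (m(P) = (P**2 + P**2) + sqrt(-1592 + P) = 2*P**2 + sqrt(-1592 + P) = sqrt(-1592 + P) + 2*P**2)
m(1315)/R(x) = (sqrt(-1592 + 1315) + 2*1315**2)/(sqrt(586)) = (sqrt(-277) + 2*1729225)*(sqrt(586)/586) = (I*sqrt(277) + 3458450)*(sqrt(586)/586) = (3458450 + I*sqrt(277))*(sqrt(586)/586) = sqrt(586)*(3458450 + I*sqrt(277))/586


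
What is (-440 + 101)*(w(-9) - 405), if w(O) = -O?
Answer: 134244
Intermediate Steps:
(-440 + 101)*(w(-9) - 405) = (-440 + 101)*(-1*(-9) - 405) = -339*(9 - 405) = -339*(-396) = 134244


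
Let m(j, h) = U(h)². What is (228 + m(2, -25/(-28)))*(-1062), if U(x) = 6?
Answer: -280368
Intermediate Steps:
m(j, h) = 36 (m(j, h) = 6² = 36)
(228 + m(2, -25/(-28)))*(-1062) = (228 + 36)*(-1062) = 264*(-1062) = -280368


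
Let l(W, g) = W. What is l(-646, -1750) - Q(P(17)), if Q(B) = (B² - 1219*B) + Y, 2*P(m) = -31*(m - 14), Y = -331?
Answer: -236643/4 ≈ -59161.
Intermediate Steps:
P(m) = 217 - 31*m/2 (P(m) = (-31*(m - 14))/2 = (-31*(-14 + m))/2 = (434 - 31*m)/2 = 217 - 31*m/2)
Q(B) = -331 + B² - 1219*B (Q(B) = (B² - 1219*B) - 331 = -331 + B² - 1219*B)
l(-646, -1750) - Q(P(17)) = -646 - (-331 + (217 - 31/2*17)² - 1219*(217 - 31/2*17)) = -646 - (-331 + (217 - 527/2)² - 1219*(217 - 527/2)) = -646 - (-331 + (-93/2)² - 1219*(-93/2)) = -646 - (-331 + 8649/4 + 113367/2) = -646 - 1*234059/4 = -646 - 234059/4 = -236643/4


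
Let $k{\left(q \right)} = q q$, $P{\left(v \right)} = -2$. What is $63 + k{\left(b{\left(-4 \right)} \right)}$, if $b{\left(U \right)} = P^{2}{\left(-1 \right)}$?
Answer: $79$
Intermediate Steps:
$b{\left(U \right)} = 4$ ($b{\left(U \right)} = \left(-2\right)^{2} = 4$)
$k{\left(q \right)} = q^{2}$
$63 + k{\left(b{\left(-4 \right)} \right)} = 63 + 4^{2} = 63 + 16 = 79$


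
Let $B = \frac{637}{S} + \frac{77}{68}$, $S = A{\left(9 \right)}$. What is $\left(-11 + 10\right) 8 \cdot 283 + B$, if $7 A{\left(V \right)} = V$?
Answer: $- \frac{1081663}{612} \approx -1767.4$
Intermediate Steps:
$A{\left(V \right)} = \frac{V}{7}$
$S = \frac{9}{7}$ ($S = \frac{1}{7} \cdot 9 = \frac{9}{7} \approx 1.2857$)
$B = \frac{303905}{612}$ ($B = \frac{637}{\frac{9}{7}} + \frac{77}{68} = 637 \cdot \frac{7}{9} + 77 \cdot \frac{1}{68} = \frac{4459}{9} + \frac{77}{68} = \frac{303905}{612} \approx 496.58$)
$\left(-11 + 10\right) 8 \cdot 283 + B = \left(-11 + 10\right) 8 \cdot 283 + \frac{303905}{612} = \left(-1\right) 8 \cdot 283 + \frac{303905}{612} = \left(-8\right) 283 + \frac{303905}{612} = -2264 + \frac{303905}{612} = - \frac{1081663}{612}$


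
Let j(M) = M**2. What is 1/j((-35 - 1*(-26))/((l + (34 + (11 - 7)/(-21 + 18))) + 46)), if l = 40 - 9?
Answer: 108241/729 ≈ 148.48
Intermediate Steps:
l = 31
1/j((-35 - 1*(-26))/((l + (34 + (11 - 7)/(-21 + 18))) + 46)) = 1/(((-35 - 1*(-26))/((31 + (34 + (11 - 7)/(-21 + 18))) + 46))**2) = 1/(((-35 + 26)/((31 + (34 + 4/(-3))) + 46))**2) = 1/((-9/((31 + (34 + 4*(-1/3))) + 46))**2) = 1/((-9/((31 + (34 - 4/3)) + 46))**2) = 1/((-9/((31 + 98/3) + 46))**2) = 1/((-9/(191/3 + 46))**2) = 1/((-9/329/3)**2) = 1/((-9*3/329)**2) = 1/((-27/329)**2) = 1/(729/108241) = 108241/729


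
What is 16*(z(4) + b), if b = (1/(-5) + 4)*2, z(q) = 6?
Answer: 1088/5 ≈ 217.60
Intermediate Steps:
b = 38/5 (b = (-1/5 + 4)*2 = (19/5)*2 = 38/5 ≈ 7.6000)
16*(z(4) + b) = 16*(6 + 38/5) = 16*(68/5) = 1088/5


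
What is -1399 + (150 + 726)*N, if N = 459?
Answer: 400685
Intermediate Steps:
-1399 + (150 + 726)*N = -1399 + (150 + 726)*459 = -1399 + 876*459 = -1399 + 402084 = 400685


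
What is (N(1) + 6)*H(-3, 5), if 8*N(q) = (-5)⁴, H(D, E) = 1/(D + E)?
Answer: 673/16 ≈ 42.063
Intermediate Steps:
N(q) = 625/8 (N(q) = (⅛)*(-5)⁴ = (⅛)*625 = 625/8)
(N(1) + 6)*H(-3, 5) = (625/8 + 6)/(-3 + 5) = (673/8)/2 = (673/8)*(½) = 673/16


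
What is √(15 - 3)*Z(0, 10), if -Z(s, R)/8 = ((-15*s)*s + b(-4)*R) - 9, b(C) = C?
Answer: 784*√3 ≈ 1357.9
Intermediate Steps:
Z(s, R) = 72 + 32*R + 120*s² (Z(s, R) = -8*(((-15*s)*s - 4*R) - 9) = -8*((-15*s² - 4*R) - 9) = -8*(-9 - 15*s² - 4*R) = 72 + 32*R + 120*s²)
√(15 - 3)*Z(0, 10) = √(15 - 3)*(72 + 32*10 + 120*0²) = √12*(72 + 320 + 120*0) = (2*√3)*(72 + 320 + 0) = (2*√3)*392 = 784*√3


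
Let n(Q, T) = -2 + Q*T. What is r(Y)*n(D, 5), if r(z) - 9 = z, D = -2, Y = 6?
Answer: -180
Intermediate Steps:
r(z) = 9 + z
r(Y)*n(D, 5) = (9 + 6)*(-2 - 2*5) = 15*(-2 - 10) = 15*(-12) = -180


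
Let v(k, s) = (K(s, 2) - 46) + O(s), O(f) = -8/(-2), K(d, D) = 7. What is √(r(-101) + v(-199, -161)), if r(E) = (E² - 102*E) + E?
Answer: 3*√2263 ≈ 142.71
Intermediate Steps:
O(f) = 4 (O(f) = -8*(-½) = 4)
v(k, s) = -35 (v(k, s) = (7 - 46) + 4 = -39 + 4 = -35)
r(E) = E² - 101*E
√(r(-101) + v(-199, -161)) = √(-101*(-101 - 101) - 35) = √(-101*(-202) - 35) = √(20402 - 35) = √20367 = 3*√2263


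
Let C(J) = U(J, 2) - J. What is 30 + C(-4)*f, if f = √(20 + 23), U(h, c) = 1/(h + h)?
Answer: 30 + 31*√43/8 ≈ 55.410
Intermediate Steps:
U(h, c) = 1/(2*h)
f = √43 ≈ 6.5574
C(J) = 1/(2*J) - J
30 + C(-4)*f = 30 + ((½)/(-4) - 1*(-4))*√43 = 30 + ((½)*(-¼) + 4)*√43 = 30 + (-⅛ + 4)*√43 = 30 + 31*√43/8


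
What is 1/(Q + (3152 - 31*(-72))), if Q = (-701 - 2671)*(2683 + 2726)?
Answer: -1/18233764 ≈ -5.4843e-8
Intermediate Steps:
Q = -18239148 (Q = -3372*5409 = -18239148)
1/(Q + (3152 - 31*(-72))) = 1/(-18239148 + (3152 - 31*(-72))) = 1/(-18239148 + (3152 + 2232)) = 1/(-18239148 + 5384) = 1/(-18233764) = -1/18233764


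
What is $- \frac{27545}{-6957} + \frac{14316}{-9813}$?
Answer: $\frac{56900891}{22756347} \approx 2.5004$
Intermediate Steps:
$- \frac{27545}{-6957} + \frac{14316}{-9813} = \left(-27545\right) \left(- \frac{1}{6957}\right) + 14316 \left(- \frac{1}{9813}\right) = \frac{27545}{6957} - \frac{4772}{3271} = \frac{56900891}{22756347}$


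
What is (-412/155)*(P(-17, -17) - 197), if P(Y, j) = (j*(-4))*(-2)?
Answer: 137196/155 ≈ 885.14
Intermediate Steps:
P(Y, j) = 8*j (P(Y, j) = -4*j*(-2) = 8*j)
(-412/155)*(P(-17, -17) - 197) = (-412/155)*(8*(-17) - 197) = (-412*1/155)*(-136 - 197) = -412/155*(-333) = 137196/155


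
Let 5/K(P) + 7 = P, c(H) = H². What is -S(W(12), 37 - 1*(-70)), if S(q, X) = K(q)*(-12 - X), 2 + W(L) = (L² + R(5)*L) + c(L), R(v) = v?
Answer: 595/339 ≈ 1.7552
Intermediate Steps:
W(L) = -2 + 2*L² + 5*L (W(L) = -2 + ((L² + 5*L) + L²) = -2 + (2*L² + 5*L) = -2 + 2*L² + 5*L)
K(P) = 5/(-7 + P)
S(q, X) = 5*(-12 - X)/(-7 + q) (S(q, X) = (5/(-7 + q))*(-12 - X) = 5*(-12 - X)/(-7 + q))
-S(W(12), 37 - 1*(-70)) = -5*(-12 - (37 - 1*(-70)))/(-7 + (-2 + 2*12² + 5*12)) = -5*(-12 - (37 + 70))/(-7 + (-2 + 2*144 + 60)) = -5*(-12 - 1*107)/(-7 + (-2 + 288 + 60)) = -5*(-12 - 107)/(-7 + 346) = -5*(-119)/339 = -1*(-595/339) = 595/339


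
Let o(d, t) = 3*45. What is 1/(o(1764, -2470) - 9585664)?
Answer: -1/9585529 ≈ -1.0432e-7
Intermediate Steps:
o(d, t) = 135
1/(o(1764, -2470) - 9585664) = 1/(135 - 9585664) = 1/(-9585529) = -1/9585529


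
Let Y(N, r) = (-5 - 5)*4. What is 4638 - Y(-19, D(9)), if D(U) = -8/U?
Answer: 4678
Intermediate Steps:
Y(N, r) = -40 (Y(N, r) = -10*4 = -40)
4638 - Y(-19, D(9)) = 4638 - 1*(-40) = 4638 + 40 = 4678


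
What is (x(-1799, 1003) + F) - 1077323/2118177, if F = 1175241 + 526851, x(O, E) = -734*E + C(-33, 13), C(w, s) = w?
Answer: 2045855005366/2118177 ≈ 9.6586e+5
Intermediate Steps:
x(O, E) = -33 - 734*E (x(O, E) = -734*E - 33 = -33 - 734*E)
F = 1702092
(x(-1799, 1003) + F) - 1077323/2118177 = ((-33 - 734*1003) + 1702092) - 1077323/2118177 = ((-33 - 736202) + 1702092) - 1077323*1/2118177 = (-736235 + 1702092) - 1077323/2118177 = 965857 - 1077323/2118177 = 2045855005366/2118177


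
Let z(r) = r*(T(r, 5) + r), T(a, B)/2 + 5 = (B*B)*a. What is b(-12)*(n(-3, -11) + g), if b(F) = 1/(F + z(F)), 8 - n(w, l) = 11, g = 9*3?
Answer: 2/621 ≈ 0.0032206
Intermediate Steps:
T(a, B) = -10 + 2*a*B² (T(a, B) = -10 + 2*((B*B)*a) = -10 + 2*(B²*a) = -10 + 2*(a*B²) = -10 + 2*a*B²)
g = 27
n(w, l) = -3 (n(w, l) = 8 - 1*11 = 8 - 11 = -3)
z(r) = r*(-10 + 51*r) (z(r) = r*((-10 + 2*r*5²) + r) = r*((-10 + 2*r*25) + r) = r*((-10 + 50*r) + r) = r*(-10 + 51*r))
b(F) = 1/(F + F*(-10 + 51*F))
b(-12)*(n(-3, -11) + g) = ((⅓)/(-12*(-3 + 17*(-12))))*(-3 + 27) = ((⅓)*(-1/12)/(-3 - 204))*24 = ((⅓)*(-1/12)/(-207))*24 = ((⅓)*(-1/12)*(-1/207))*24 = (1/7452)*24 = 2/621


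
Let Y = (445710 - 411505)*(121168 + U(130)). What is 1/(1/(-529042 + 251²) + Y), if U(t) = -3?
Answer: 466041/1931483074851824 ≈ 2.4129e-10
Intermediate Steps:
Y = 4144448825 (Y = (445710 - 411505)*(121168 - 3) = 34205*121165 = 4144448825)
1/(1/(-529042 + 251²) + Y) = 1/(1/(-529042 + 251²) + 4144448825) = 1/(1/(-529042 + 63001) + 4144448825) = 1/(1/(-466041) + 4144448825) = 1/(-1/466041 + 4144448825) = 1/(1931483074851824/466041) = 466041/1931483074851824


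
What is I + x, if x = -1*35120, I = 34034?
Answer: -1086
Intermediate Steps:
x = -35120
I + x = 34034 - 35120 = -1086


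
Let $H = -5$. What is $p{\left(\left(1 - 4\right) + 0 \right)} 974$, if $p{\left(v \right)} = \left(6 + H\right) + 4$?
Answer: $4870$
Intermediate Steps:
$p{\left(v \right)} = 5$ ($p{\left(v \right)} = \left(6 - 5\right) + 4 = 1 + 4 = 5$)
$p{\left(\left(1 - 4\right) + 0 \right)} 974 = 5 \cdot 974 = 4870$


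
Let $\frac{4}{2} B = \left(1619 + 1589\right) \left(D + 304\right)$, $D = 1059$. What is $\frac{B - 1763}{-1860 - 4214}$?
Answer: $- \frac{2184489}{6074} \approx -359.65$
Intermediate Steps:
$B = 2186252$ ($B = \frac{\left(1619 + 1589\right) \left(1059 + 304\right)}{2} = \frac{3208 \cdot 1363}{2} = \frac{1}{2} \cdot 4372504 = 2186252$)
$\frac{B - 1763}{-1860 - 4214} = \frac{2186252 - 1763}{-1860 - 4214} = \frac{2184489}{-6074} = 2184489 \left(- \frac{1}{6074}\right) = - \frac{2184489}{6074}$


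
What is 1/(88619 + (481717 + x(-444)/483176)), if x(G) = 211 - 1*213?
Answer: 241588/137786333567 ≈ 1.7534e-6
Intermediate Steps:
x(G) = -2 (x(G) = 211 - 213 = -2)
1/(88619 + (481717 + x(-444)/483176)) = 1/(88619 + (481717 - 2/483176)) = 1/(88619 + (481717 - 2*1/483176)) = 1/(88619 + (481717 - 1/241588)) = 1/(88619 + 116377046595/241588) = 1/(137786333567/241588) = 241588/137786333567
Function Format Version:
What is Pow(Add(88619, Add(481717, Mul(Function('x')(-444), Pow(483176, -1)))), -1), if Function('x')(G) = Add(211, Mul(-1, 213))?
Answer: Rational(241588, 137786333567) ≈ 1.7534e-6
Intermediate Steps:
Function('x')(G) = -2 (Function('x')(G) = Add(211, -213) = -2)
Pow(Add(88619, Add(481717, Mul(Function('x')(-444), Pow(483176, -1)))), -1) = Pow(Add(88619, Add(481717, Mul(-2, Pow(483176, -1)))), -1) = Pow(Add(88619, Add(481717, Mul(-2, Rational(1, 483176)))), -1) = Pow(Add(88619, Add(481717, Rational(-1, 241588))), -1) = Pow(Add(88619, Rational(116377046595, 241588)), -1) = Pow(Rational(137786333567, 241588), -1) = Rational(241588, 137786333567)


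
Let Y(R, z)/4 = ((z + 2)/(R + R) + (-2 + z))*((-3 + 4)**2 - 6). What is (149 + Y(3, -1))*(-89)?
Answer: -54913/3 ≈ -18304.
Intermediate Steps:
Y(R, z) = 40 - 20*z - 10*(2 + z)/R (Y(R, z) = 4*(((z + 2)/(R + R) + (-2 + z))*((-3 + 4)**2 - 6)) = 4*(((2 + z)/((2*R)) + (-2 + z))*(1**2 - 6)) = 4*(((2 + z)*(1/(2*R)) + (-2 + z))*(1 - 6)) = 4*(((2 + z)/(2*R) + (-2 + z))*(-5)) = 4*((-2 + z + (2 + z)/(2*R))*(-5)) = 4*(10 - 5*z - 5*(2 + z)/(2*R)) = 40 - 20*z - 10*(2 + z)/R)
(149 + Y(3, -1))*(-89) = (149 + (40 - 20*(-1) - 20/3 - 10*(-1)/3))*(-89) = (149 + (40 + 20 - 20*1/3 - 10*(-1)*1/3))*(-89) = (149 + (40 + 20 - 20/3 + 10/3))*(-89) = (149 + 170/3)*(-89) = (617/3)*(-89) = -54913/3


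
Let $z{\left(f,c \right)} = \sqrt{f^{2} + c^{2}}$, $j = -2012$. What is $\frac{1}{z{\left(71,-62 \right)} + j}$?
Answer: $- \frac{2012}{4039259} - \frac{\sqrt{8885}}{4039259} \approx -0.00052145$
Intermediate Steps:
$z{\left(f,c \right)} = \sqrt{c^{2} + f^{2}}$
$\frac{1}{z{\left(71,-62 \right)} + j} = \frac{1}{\sqrt{\left(-62\right)^{2} + 71^{2}} - 2012} = \frac{1}{\sqrt{3844 + 5041} - 2012} = \frac{1}{\sqrt{8885} - 2012} = \frac{1}{-2012 + \sqrt{8885}}$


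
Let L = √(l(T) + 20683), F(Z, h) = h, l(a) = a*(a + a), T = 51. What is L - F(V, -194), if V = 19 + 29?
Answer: 194 + √25885 ≈ 354.89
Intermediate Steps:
V = 48
l(a) = 2*a² (l(a) = a*(2*a) = 2*a²)
L = √25885 (L = √(2*51² + 20683) = √(2*2601 + 20683) = √(5202 + 20683) = √25885 ≈ 160.89)
L - F(V, -194) = √25885 - 1*(-194) = √25885 + 194 = 194 + √25885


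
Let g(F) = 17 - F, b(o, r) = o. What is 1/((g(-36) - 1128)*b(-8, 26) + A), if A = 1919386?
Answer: 1/1927986 ≈ 5.1868e-7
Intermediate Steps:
1/((g(-36) - 1128)*b(-8, 26) + A) = 1/(((17 - 1*(-36)) - 1128)*(-8) + 1919386) = 1/(((17 + 36) - 1128)*(-8) + 1919386) = 1/((53 - 1128)*(-8) + 1919386) = 1/(-1075*(-8) + 1919386) = 1/(8600 + 1919386) = 1/1927986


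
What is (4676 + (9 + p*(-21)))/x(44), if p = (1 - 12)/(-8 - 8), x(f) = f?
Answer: 74729/704 ≈ 106.15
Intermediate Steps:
p = 11/16 (p = -11/(-16) = -11*(-1/16) = 11/16 ≈ 0.68750)
(4676 + (9 + p*(-21)))/x(44) = (4676 + (9 + (11/16)*(-21)))/44 = (4676 + (9 - 231/16))*(1/44) = (4676 - 87/16)*(1/44) = (74729/16)*(1/44) = 74729/704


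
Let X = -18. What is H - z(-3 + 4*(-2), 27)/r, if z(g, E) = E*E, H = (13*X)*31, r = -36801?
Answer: -9887175/1363 ≈ -7254.0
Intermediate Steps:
H = -7254 (H = (13*(-18))*31 = -234*31 = -7254)
z(g, E) = E**2
H - z(-3 + 4*(-2), 27)/r = -7254 - 27**2/(-36801) = -7254 - 729*(-1)/36801 = -7254 - 1*(-27/1363) = -7254 + 27/1363 = -9887175/1363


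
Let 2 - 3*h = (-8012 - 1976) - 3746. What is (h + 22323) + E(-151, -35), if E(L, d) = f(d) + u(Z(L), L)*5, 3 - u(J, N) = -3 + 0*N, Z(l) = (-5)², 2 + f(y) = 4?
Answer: 80801/3 ≈ 26934.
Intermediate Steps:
f(y) = 2 (f(y) = -2 + 4 = 2)
Z(l) = 25
u(J, N) = 6 (u(J, N) = 3 - (-3 + 0*N) = 3 - (-3 + 0) = 3 - 1*(-3) = 3 + 3 = 6)
E(L, d) = 32 (E(L, d) = 2 + 6*5 = 2 + 30 = 32)
h = 13736/3 (h = ⅔ - ((-8012 - 1976) - 3746)/3 = ⅔ - (-9988 - 3746)/3 = ⅔ - ⅓*(-13734) = ⅔ + 4578 = 13736/3 ≈ 4578.7)
(h + 22323) + E(-151, -35) = (13736/3 + 22323) + 32 = 80705/3 + 32 = 80801/3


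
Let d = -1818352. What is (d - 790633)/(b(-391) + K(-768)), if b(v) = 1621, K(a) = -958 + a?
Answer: 521797/21 ≈ 24847.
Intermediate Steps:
(d - 790633)/(b(-391) + K(-768)) = (-1818352 - 790633)/(1621 + (-958 - 768)) = -2608985/(1621 - 1726) = -2608985/(-105) = -2608985*(-1/105) = 521797/21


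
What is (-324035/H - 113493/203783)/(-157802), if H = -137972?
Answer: -50373968209/4436815959088952 ≈ -1.1354e-5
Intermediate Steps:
(-324035/H - 113493/203783)/(-157802) = (-324035/(-137972) - 113493/203783)/(-157802) = (-324035*(-1/137972) - 113493*1/203783)*(-1/157802) = (324035/137972 - 113493/203783)*(-1/157802) = (50373968209/28116348076)*(-1/157802) = -50373968209/4436815959088952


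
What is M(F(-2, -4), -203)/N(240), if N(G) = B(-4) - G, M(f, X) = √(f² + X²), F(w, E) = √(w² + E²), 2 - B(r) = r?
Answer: -√509/26 ≈ -0.86773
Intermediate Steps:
B(r) = 2 - r
F(w, E) = √(E² + w²)
M(f, X) = √(X² + f²)
N(G) = 6 - G (N(G) = (2 - 1*(-4)) - G = (2 + 4) - G = 6 - G)
M(F(-2, -4), -203)/N(240) = √((-203)² + (√((-4)² + (-2)²))²)/(6 - 1*240) = √(41209 + (√(16 + 4))²)/(6 - 240) = √(41209 + (√20)²)/(-234) = √(41209 + (2*√5)²)*(-1/234) = √(41209 + 20)*(-1/234) = √41229*(-1/234) = (9*√509)*(-1/234) = -√509/26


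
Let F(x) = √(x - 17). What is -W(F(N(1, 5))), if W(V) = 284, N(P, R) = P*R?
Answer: -284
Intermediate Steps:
F(x) = √(-17 + x)
-W(F(N(1, 5))) = -1*284 = -284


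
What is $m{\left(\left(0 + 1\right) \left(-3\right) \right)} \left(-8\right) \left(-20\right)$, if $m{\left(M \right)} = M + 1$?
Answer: $-320$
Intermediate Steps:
$m{\left(M \right)} = 1 + M$
$m{\left(\left(0 + 1\right) \left(-3\right) \right)} \left(-8\right) \left(-20\right) = \left(1 + \left(0 + 1\right) \left(-3\right)\right) \left(-8\right) \left(-20\right) = \left(1 + 1 \left(-3\right)\right) \left(-8\right) \left(-20\right) = \left(1 - 3\right) \left(-8\right) \left(-20\right) = \left(-2\right) \left(-8\right) \left(-20\right) = 16 \left(-20\right) = -320$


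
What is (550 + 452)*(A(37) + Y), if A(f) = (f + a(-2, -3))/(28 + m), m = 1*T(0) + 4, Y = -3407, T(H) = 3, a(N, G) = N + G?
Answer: -119451426/35 ≈ -3.4129e+6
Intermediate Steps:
a(N, G) = G + N
m = 7 (m = 1*3 + 4 = 3 + 4 = 7)
A(f) = -⅐ + f/35 (A(f) = (f + (-3 - 2))/(28 + 7) = (f - 5)/35 = (-5 + f)*(1/35) = -⅐ + f/35)
(550 + 452)*(A(37) + Y) = (550 + 452)*((-⅐ + (1/35)*37) - 3407) = 1002*((-⅐ + 37/35) - 3407) = 1002*(32/35 - 3407) = 1002*(-119213/35) = -119451426/35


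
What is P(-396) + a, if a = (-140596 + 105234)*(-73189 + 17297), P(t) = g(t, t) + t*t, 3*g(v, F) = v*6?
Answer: 1976608928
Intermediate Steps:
g(v, F) = 2*v (g(v, F) = (v*6)/3 = (6*v)/3 = 2*v)
P(t) = t**2 + 2*t (P(t) = 2*t + t*t = 2*t + t**2 = t**2 + 2*t)
a = 1976452904 (a = -35362*(-55892) = 1976452904)
P(-396) + a = -396*(2 - 396) + 1976452904 = -396*(-394) + 1976452904 = 156024 + 1976452904 = 1976608928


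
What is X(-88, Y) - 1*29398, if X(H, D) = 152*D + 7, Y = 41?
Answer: -23159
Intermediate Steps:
X(H, D) = 7 + 152*D
X(-88, Y) - 1*29398 = (7 + 152*41) - 1*29398 = (7 + 6232) - 29398 = 6239 - 29398 = -23159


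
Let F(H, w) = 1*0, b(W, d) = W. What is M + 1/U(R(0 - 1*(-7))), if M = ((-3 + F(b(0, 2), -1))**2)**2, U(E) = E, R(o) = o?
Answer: 568/7 ≈ 81.143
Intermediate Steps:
F(H, w) = 0
M = 81 (M = ((-3 + 0)**2)**2 = ((-3)**2)**2 = 9**2 = 81)
M + 1/U(R(0 - 1*(-7))) = 81 + 1/(0 - 1*(-7)) = 81 + 1/(0 + 7) = 81 + 1/7 = 568/7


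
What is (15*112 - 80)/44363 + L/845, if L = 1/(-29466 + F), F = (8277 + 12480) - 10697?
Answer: 26236867637/727467579410 ≈ 0.036066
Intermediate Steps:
F = 10060 (F = 20757 - 10697 = 10060)
L = -1/19406 (L = 1/(-29466 + 10060) = 1/(-19406) = -1/19406 ≈ -5.1530e-5)
(15*112 - 80)/44363 + L/845 = (15*112 - 80)/44363 - 1/19406/845 = (1680 - 80)*(1/44363) - 1/19406*1/845 = 1600*(1/44363) - 1/16398070 = 1600/44363 - 1/16398070 = 26236867637/727467579410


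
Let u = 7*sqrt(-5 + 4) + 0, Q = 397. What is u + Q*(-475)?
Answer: -188575 + 7*I ≈ -1.8858e+5 + 7.0*I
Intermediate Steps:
u = 7*I (u = 7*sqrt(-1) + 0 = 7*I + 0 = 7*I ≈ 7.0*I)
u + Q*(-475) = 7*I + 397*(-475) = 7*I - 188575 = -188575 + 7*I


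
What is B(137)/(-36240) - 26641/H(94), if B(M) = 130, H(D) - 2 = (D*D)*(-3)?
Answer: 48101203/48028872 ≈ 1.0015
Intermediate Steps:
H(D) = 2 - 3*D² (H(D) = 2 + (D*D)*(-3) = 2 + D²*(-3) = 2 - 3*D²)
B(137)/(-36240) - 26641/H(94) = 130/(-36240) - 26641/(2 - 3*94²) = 130*(-1/36240) - 26641/(2 - 3*8836) = -13/3624 - 26641/(2 - 26508) = -13/3624 - 26641/(-26506) = -13/3624 - 26641*(-1/26506) = -13/3624 + 26641/26506 = 48101203/48028872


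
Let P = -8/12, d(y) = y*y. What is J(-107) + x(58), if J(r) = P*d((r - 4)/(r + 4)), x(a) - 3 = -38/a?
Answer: 483206/307661 ≈ 1.5706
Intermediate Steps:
x(a) = 3 - 38/a
d(y) = y**2
P = -2/3 (P = -8*1/12 = -2/3 ≈ -0.66667)
J(r) = -2*(-4 + r)**2/(3*(4 + r)**2) (J(r) = -2*(r - 4)**2/(r + 4)**2/3 = -2*(-4 + r)**2/(4 + r)**2/3 = -2*(-4 + r)**2/(3*(4 + r)**2))
J(-107) + x(58) = -2*(-4 - 107)**2/(3*(4 - 107)**2) + (3 - 38/58) = -2/3*(-111)**2/(-103)**2 + (3 - 38*1/58) = -2/3*12321*1/10609 + (3 - 19/29) = -8214/10609 + 68/29 = 483206/307661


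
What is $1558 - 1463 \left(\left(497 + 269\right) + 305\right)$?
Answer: $-1565315$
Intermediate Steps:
$1558 - 1463 \left(\left(497 + 269\right) + 305\right) = 1558 - 1463 \left(766 + 305\right) = 1558 - 1566873 = -1565315$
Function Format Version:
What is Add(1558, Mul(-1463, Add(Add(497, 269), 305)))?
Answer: -1565315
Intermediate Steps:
Add(1558, Mul(-1463, Add(Add(497, 269), 305))) = Add(1558, Mul(-1463, Add(766, 305))) = Add(1558, Mul(-1463, 1071)) = Add(1558, -1566873) = -1565315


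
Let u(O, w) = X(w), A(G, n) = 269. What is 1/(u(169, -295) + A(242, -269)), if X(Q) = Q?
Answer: -1/26 ≈ -0.038462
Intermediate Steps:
u(O, w) = w
1/(u(169, -295) + A(242, -269)) = 1/(-295 + 269) = 1/(-26) = -1/26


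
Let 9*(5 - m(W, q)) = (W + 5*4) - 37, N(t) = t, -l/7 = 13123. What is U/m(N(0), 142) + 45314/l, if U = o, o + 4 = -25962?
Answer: -10735087001/2847691 ≈ -3769.8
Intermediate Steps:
l = -91861 (l = -7*13123 = -91861)
m(W, q) = 62/9 - W/9 (m(W, q) = 5 - ((W + 5*4) - 37)/9 = 5 - ((W + 20) - 37)/9 = 5 - ((20 + W) - 37)/9 = 5 - (-17 + W)/9 = 5 + (17/9 - W/9) = 62/9 - W/9)
o = -25966 (o = -4 - 25962 = -25966)
U = -25966
U/m(N(0), 142) + 45314/l = -25966/(62/9 - ⅑*0) + 45314/(-91861) = -25966/(62/9 + 0) + 45314*(-1/91861) = -25966/62/9 - 45314/91861 = -25966*9/62 - 45314/91861 = -116847/31 - 45314/91861 = -10735087001/2847691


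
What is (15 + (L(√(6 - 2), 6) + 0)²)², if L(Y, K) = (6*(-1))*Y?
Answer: 25281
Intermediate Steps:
L(Y, K) = -6*Y
(15 + (L(√(6 - 2), 6) + 0)²)² = (15 + (-6*√(6 - 2) + 0)²)² = (15 + (-6*√4 + 0)²)² = (15 + (-6*2 + 0)²)² = (15 + (-12 + 0)²)² = (15 + (-12)²)² = (15 + 144)² = 159² = 25281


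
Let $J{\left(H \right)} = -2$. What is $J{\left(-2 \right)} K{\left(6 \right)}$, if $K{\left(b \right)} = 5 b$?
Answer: $-60$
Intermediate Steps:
$J{\left(-2 \right)} K{\left(6 \right)} = - 2 \cdot 5 \cdot 6 = \left(-2\right) 30 = -60$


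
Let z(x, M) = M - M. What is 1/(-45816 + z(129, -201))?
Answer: -1/45816 ≈ -2.1826e-5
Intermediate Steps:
z(x, M) = 0
1/(-45816 + z(129, -201)) = 1/(-45816 + 0) = 1/(-45816) = -1/45816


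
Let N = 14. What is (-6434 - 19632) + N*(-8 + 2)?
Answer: -26150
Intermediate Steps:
(-6434 - 19632) + N*(-8 + 2) = (-6434 - 19632) + 14*(-8 + 2) = -26066 + 14*(-6) = -26066 - 84 = -26150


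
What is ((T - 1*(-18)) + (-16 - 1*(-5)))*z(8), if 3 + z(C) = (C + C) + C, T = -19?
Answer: -252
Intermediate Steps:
z(C) = -3 + 3*C (z(C) = -3 + ((C + C) + C) = -3 + (2*C + C) = -3 + 3*C)
((T - 1*(-18)) + (-16 - 1*(-5)))*z(8) = ((-19 - 1*(-18)) + (-16 - 1*(-5)))*(-3 + 3*8) = ((-19 + 18) + (-16 + 5))*(-3 + 24) = (-1 - 11)*21 = -12*21 = -252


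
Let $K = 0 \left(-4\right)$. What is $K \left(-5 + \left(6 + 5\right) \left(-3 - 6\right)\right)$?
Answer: $0$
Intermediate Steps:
$K = 0$
$K \left(-5 + \left(6 + 5\right) \left(-3 - 6\right)\right) = 0 \left(-5 + \left(6 + 5\right) \left(-3 - 6\right)\right) = 0 \left(-5 + 11 \left(-9\right)\right) = 0 \left(-5 - 99\right) = 0 \left(-104\right) = 0$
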